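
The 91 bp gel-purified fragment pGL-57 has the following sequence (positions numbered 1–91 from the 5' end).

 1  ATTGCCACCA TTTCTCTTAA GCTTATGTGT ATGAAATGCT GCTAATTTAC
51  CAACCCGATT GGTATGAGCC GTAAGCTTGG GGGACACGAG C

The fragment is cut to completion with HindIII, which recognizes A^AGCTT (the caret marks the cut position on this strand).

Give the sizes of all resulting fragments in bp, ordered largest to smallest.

54, 19, 18 bp

HindIII sites (AAGCTT) start at positions 19, 73.
HindIII cuts after the first base of each site, so after positions 19, 73.
Linear molecule, 2 cuts → 3 fragments:
  1–19 → 19 bp
  20–73 → 54 bp
  74–91 → 18 bp
Sorted largest to smallest: 54, 19, 18 bp.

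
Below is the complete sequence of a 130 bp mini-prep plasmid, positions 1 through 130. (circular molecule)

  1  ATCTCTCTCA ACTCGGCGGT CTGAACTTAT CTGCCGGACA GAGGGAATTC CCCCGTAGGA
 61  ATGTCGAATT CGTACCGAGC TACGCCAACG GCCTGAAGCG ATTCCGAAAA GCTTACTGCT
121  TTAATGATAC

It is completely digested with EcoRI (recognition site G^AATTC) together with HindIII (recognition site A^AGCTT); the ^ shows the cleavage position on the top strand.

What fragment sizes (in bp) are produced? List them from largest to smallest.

EcoRI sites (GAATTC) start at positions 45, 66.
EcoRI cuts after the first base of each site, so after positions 45, 66.
The HindIII site (AAGCTT) starts at position 109.
HindIII cuts after the first base of each site, so after position 109.
Combined cut positions: 45, 66, 109.
Circular molecule, 3 cuts → 3 fragments:
  46–66 → 21 bp
  67–109 → 43 bp
  110–130 then 1–45 → 21 + 45 = 66 bp
Sorted largest to smallest: 66, 43, 21 bp.

66, 43, 21 bp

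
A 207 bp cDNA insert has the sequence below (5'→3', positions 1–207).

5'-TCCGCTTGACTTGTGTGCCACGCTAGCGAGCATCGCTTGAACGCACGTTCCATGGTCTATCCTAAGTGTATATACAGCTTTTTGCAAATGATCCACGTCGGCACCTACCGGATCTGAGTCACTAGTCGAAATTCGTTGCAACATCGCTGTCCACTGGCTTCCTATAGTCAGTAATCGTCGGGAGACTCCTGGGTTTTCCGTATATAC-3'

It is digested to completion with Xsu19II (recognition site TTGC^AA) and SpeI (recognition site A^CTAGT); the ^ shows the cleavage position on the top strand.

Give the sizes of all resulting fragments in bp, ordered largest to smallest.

Xsu19II sites (TTGCAA) start at positions 82, 136.
Xsu19II cuts after base 4 of each site, so after positions 85, 139.
The SpeI site (ACTAGT) starts at position 121.
SpeI cuts after the first base of each site, so after position 121.
Combined cut positions: 85, 121, 139.
Linear molecule, 3 cuts → 4 fragments:
  1–85 → 85 bp
  86–121 → 36 bp
  122–139 → 18 bp
  140–207 → 68 bp
Sorted largest to smallest: 85, 68, 36, 18 bp.

85, 68, 36, 18 bp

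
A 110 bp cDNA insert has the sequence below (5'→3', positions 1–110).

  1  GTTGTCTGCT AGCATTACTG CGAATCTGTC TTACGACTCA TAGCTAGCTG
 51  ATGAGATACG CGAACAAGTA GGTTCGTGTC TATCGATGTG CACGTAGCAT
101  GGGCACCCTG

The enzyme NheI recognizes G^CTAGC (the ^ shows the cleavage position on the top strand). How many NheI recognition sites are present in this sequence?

2

GCTAGC occurs starting at positions 8, 43.
NheI cuts at 2 sites.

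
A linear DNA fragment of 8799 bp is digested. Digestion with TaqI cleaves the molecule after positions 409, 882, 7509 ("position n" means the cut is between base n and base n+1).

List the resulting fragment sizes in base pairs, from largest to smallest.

6627, 1290, 473, 409 bp

Linear molecule, 3 cuts → 4 fragments:
  409 − 0 = 409 bp
  882 − 409 = 473 bp
  7509 − 882 = 6627 bp
  8799 − 7509 = 1290 bp
Sorted largest to smallest: 6627, 1290, 473, 409 bp.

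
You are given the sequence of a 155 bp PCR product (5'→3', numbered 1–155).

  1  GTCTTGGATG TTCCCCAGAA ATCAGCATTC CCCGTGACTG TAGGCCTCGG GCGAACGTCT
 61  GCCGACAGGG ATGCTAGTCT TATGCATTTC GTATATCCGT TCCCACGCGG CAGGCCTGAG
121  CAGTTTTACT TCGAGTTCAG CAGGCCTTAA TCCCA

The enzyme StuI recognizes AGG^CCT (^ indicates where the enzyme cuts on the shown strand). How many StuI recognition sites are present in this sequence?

3

AGGCCT occurs starting at positions 42, 112, 142.
StuI cuts at 3 sites.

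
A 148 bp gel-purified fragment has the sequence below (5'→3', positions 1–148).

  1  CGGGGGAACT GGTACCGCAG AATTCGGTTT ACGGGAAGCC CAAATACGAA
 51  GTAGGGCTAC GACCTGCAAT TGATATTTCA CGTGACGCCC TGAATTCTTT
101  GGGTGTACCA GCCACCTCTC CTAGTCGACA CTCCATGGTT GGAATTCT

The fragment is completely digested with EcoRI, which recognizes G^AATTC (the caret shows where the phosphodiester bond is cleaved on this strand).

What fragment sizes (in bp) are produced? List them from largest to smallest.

72, 50, 20, 6 bp

EcoRI sites (GAATTC) start at positions 20, 92, 142.
EcoRI cuts after the first base of each site, so after positions 20, 92, 142.
Linear molecule, 3 cuts → 4 fragments:
  1–20 → 20 bp
  21–92 → 72 bp
  93–142 → 50 bp
  143–148 → 6 bp
Sorted largest to smallest: 72, 50, 20, 6 bp.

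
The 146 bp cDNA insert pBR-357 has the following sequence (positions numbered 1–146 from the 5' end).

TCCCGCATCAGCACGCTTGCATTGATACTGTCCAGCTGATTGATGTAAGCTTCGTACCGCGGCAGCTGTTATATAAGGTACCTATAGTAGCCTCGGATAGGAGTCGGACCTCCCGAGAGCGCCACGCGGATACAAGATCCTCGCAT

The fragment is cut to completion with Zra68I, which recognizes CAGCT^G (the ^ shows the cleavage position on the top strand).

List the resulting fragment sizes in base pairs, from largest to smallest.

79, 37, 30 bp

Zra68I sites (CAGCTG) start at positions 33, 63.
Zra68I cuts after base 5 of each site (before the last base), so after positions 37, 67.
Linear molecule, 2 cuts → 3 fragments:
  1–37 → 37 bp
  38–67 → 30 bp
  68–146 → 79 bp
Sorted largest to smallest: 79, 37, 30 bp.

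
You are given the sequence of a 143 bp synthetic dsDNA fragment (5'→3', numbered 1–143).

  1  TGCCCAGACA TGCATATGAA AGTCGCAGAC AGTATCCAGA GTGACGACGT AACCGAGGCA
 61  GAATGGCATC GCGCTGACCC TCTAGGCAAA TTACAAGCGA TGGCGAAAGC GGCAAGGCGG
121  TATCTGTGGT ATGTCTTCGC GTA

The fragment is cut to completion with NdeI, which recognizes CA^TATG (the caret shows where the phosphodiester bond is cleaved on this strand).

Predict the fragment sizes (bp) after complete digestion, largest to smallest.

129, 14 bp

The NdeI site (CATATG) starts at position 13.
NdeI cuts after base 2 of each site, so after position 14.
Linear molecule, 1 cut → 2 fragments:
  1–14 → 14 bp
  15–143 → 129 bp
Sorted largest to smallest: 129, 14 bp.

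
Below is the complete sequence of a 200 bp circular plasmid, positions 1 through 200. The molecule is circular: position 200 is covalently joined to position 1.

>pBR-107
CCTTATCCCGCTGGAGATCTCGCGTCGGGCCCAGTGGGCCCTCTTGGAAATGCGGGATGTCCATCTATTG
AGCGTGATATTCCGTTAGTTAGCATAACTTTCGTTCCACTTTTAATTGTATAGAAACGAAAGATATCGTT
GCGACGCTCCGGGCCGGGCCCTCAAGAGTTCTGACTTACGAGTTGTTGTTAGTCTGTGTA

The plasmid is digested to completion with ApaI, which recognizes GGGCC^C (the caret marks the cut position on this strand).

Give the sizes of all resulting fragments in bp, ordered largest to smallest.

120, 71, 9 bp

ApaI sites (GGGCCC) start at positions 27, 36, 156.
ApaI cuts after base 5 of each site (before the last base), so after positions 31, 40, 160.
Circular molecule, 3 cuts → 3 fragments:
  32–40 → 9 bp
  41–160 → 120 bp
  161–200 then 1–31 → 40 + 31 = 71 bp
Sorted largest to smallest: 120, 71, 9 bp.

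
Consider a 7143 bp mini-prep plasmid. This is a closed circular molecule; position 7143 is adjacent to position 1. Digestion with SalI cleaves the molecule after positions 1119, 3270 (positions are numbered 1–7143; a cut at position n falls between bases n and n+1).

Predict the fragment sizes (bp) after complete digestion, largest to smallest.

Circular molecule, 2 cuts → 2 fragments:
  3270 − 1119 = 2151 bp
  wrap: 7143 − 3270 + 1119 = 4992 bp
Sorted largest to smallest: 4992, 2151 bp.

4992, 2151 bp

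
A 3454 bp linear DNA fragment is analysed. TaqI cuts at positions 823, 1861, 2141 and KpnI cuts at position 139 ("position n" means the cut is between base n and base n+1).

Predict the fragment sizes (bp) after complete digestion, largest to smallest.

1313, 1038, 684, 280, 139 bp

Combined cut positions (sorted): 139, 823, 1861, 2141.
Linear molecule, 4 cuts → 5 fragments:
  139 − 0 = 139 bp
  823 − 139 = 684 bp
  1861 − 823 = 1038 bp
  2141 − 1861 = 280 bp
  3454 − 2141 = 1313 bp
Sorted largest to smallest: 1313, 1038, 684, 280, 139 bp.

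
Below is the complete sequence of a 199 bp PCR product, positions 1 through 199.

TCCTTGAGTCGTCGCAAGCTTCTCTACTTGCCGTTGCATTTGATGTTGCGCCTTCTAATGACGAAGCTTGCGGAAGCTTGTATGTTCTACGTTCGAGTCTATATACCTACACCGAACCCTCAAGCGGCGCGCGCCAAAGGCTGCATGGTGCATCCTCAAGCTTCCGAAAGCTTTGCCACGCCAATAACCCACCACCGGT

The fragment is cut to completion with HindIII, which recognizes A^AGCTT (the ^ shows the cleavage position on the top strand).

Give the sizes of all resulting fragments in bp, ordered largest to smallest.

HindIII sites (AAGCTT) start at positions 16, 64, 74, 158, 168.
HindIII cuts after the first base of each site, so after positions 16, 64, 74, 158, 168.
Linear molecule, 5 cuts → 6 fragments:
  1–16 → 16 bp
  17–64 → 48 bp
  65–74 → 10 bp
  75–158 → 84 bp
  159–168 → 10 bp
  169–199 → 31 bp
Sorted largest to smallest: 84, 48, 31, 16, 10, 10 bp.

84, 48, 31, 16, 10, 10 bp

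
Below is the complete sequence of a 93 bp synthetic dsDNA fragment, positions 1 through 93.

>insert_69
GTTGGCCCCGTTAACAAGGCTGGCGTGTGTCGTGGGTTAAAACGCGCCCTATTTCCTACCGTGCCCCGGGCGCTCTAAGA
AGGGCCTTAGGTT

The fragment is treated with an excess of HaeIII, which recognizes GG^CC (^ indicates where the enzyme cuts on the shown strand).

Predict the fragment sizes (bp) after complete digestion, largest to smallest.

79, 9, 5 bp

HaeIII sites (GGCC) start at positions 4, 83.
HaeIII cuts after base 2 of each site, so after positions 5, 84.
Linear molecule, 2 cuts → 3 fragments:
  1–5 → 5 bp
  6–84 → 79 bp
  85–93 → 9 bp
Sorted largest to smallest: 79, 9, 5 bp.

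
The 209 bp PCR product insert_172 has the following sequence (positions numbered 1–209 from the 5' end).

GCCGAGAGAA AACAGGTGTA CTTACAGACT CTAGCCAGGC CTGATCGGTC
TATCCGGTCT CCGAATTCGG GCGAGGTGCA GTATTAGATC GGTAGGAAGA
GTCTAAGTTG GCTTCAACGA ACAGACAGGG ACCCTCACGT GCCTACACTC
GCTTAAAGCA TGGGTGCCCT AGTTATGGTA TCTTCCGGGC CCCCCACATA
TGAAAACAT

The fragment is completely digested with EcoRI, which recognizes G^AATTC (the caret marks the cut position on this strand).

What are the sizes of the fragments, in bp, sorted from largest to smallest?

The EcoRI site (GAATTC) starts at position 63.
EcoRI cuts after the first base of each site, so after position 63.
Linear molecule, 1 cut → 2 fragments:
  1–63 → 63 bp
  64–209 → 146 bp
Sorted largest to smallest: 146, 63 bp.

146, 63 bp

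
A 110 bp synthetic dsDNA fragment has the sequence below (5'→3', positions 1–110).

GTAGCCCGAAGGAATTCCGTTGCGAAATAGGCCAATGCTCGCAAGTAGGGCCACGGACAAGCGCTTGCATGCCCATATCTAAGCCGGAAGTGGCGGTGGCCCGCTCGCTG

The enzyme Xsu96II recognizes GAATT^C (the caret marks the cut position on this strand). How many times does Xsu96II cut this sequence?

GAATTC occurs starting at position 12.
Xsu96II cuts at 1 site.

1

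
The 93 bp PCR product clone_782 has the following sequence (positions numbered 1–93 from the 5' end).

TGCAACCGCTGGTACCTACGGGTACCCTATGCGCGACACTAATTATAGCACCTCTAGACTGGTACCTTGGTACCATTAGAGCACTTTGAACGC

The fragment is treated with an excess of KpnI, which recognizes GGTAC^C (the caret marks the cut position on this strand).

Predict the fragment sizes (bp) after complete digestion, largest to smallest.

KpnI sites (GGTACC) start at positions 11, 21, 61, 69.
KpnI cuts after base 5 of each site (before the last base), so after positions 15, 25, 65, 73.
Linear molecule, 4 cuts → 5 fragments:
  1–15 → 15 bp
  16–25 → 10 bp
  26–65 → 40 bp
  66–73 → 8 bp
  74–93 → 20 bp
Sorted largest to smallest: 40, 20, 15, 10, 8 bp.

40, 20, 15, 10, 8 bp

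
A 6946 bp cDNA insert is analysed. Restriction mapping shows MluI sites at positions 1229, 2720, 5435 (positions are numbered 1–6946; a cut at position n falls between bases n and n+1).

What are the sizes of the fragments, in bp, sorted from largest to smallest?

2715, 1511, 1491, 1229 bp

Linear molecule, 3 cuts → 4 fragments:
  1229 − 0 = 1229 bp
  2720 − 1229 = 1491 bp
  5435 − 2720 = 2715 bp
  6946 − 5435 = 1511 bp
Sorted largest to smallest: 2715, 1511, 1491, 1229 bp.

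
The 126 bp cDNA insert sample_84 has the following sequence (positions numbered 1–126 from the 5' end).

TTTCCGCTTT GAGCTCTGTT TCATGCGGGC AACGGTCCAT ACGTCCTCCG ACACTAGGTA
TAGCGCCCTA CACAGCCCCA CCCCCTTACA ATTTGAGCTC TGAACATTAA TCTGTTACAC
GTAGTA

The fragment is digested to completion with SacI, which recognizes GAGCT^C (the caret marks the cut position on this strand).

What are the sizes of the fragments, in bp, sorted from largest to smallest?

SacI sites (GAGCTC) start at positions 11, 95.
SacI cuts after base 5 of each site (before the last base), so after positions 15, 99.
Linear molecule, 2 cuts → 3 fragments:
  1–15 → 15 bp
  16–99 → 84 bp
  100–126 → 27 bp
Sorted largest to smallest: 84, 27, 15 bp.

84, 27, 15 bp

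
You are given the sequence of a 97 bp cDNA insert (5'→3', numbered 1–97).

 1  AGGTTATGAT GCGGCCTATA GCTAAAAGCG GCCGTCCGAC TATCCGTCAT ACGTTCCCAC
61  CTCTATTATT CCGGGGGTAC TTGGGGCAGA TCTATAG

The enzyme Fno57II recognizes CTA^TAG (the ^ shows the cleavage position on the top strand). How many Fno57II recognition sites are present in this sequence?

CTATAG occurs starting at positions 16, 92.
Fno57II cuts at 2 sites.

2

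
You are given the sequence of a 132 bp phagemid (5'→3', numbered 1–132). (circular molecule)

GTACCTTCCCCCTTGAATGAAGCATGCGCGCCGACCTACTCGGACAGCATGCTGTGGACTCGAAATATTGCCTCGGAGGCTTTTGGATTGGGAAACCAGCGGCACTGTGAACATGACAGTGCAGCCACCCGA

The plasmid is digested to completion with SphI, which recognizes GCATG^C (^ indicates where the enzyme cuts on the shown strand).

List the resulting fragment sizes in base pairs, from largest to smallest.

107, 25 bp

SphI sites (GCATGC) start at positions 22, 47.
SphI cuts after base 5 of each site (before the last base), so after positions 26, 51.
Circular molecule, 2 cuts → 2 fragments:
  27–51 → 25 bp
  52–132 then 1–26 → 81 + 26 = 107 bp
Sorted largest to smallest: 107, 25 bp.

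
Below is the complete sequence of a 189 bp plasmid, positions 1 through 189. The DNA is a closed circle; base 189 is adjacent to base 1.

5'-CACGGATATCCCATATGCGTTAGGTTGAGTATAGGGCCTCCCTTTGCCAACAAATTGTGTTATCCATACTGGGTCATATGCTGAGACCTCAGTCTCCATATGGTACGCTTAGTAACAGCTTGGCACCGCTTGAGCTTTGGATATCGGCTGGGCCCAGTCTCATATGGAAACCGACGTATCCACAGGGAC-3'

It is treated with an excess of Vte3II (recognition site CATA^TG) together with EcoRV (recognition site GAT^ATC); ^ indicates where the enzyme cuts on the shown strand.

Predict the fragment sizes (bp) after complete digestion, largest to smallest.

Vte3II sites (CATATG) start at positions 12, 75, 97, 161.
Vte3II cuts after base 4 of each site, so after positions 15, 78, 100, 164.
EcoRV sites (GATATC) start at positions 5, 140.
EcoRV cuts after base 3 of each site, so after positions 7, 142.
Combined cut positions: 7, 15, 78, 100, 142, 164.
Circular molecule, 6 cuts → 6 fragments:
  8–15 → 8 bp
  16–78 → 63 bp
  79–100 → 22 bp
  101–142 → 42 bp
  143–164 → 22 bp
  165–189 then 1–7 → 25 + 7 = 32 bp
Sorted largest to smallest: 63, 42, 32, 22, 22, 8 bp.

63, 42, 32, 22, 22, 8 bp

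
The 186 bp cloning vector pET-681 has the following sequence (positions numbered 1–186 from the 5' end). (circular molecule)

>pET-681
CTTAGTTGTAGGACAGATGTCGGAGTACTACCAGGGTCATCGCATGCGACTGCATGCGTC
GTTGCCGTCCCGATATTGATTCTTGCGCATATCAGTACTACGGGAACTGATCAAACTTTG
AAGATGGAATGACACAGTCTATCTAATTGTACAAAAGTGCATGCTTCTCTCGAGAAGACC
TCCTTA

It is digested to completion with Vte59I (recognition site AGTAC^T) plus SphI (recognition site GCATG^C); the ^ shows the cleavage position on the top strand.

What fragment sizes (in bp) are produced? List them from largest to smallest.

65, 51, 42, 18, 10 bp

Vte59I sites (AGTACT) start at positions 24, 94.
Vte59I cuts after base 5 of each site (before the last base), so after positions 28, 98.
SphI sites (GCATGC) start at positions 42, 52, 159.
SphI cuts after base 5 of each site (before the last base), so after positions 46, 56, 163.
Combined cut positions: 28, 46, 56, 98, 163.
Circular molecule, 5 cuts → 5 fragments:
  29–46 → 18 bp
  47–56 → 10 bp
  57–98 → 42 bp
  99–163 → 65 bp
  164–186 then 1–28 → 23 + 28 = 51 bp
Sorted largest to smallest: 65, 51, 42, 18, 10 bp.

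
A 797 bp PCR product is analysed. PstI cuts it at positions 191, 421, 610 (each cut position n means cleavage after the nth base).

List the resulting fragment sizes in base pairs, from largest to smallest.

Linear molecule, 3 cuts → 4 fragments:
  191 − 0 = 191 bp
  421 − 191 = 230 bp
  610 − 421 = 189 bp
  797 − 610 = 187 bp
Sorted largest to smallest: 230, 191, 189, 187 bp.

230, 191, 189, 187 bp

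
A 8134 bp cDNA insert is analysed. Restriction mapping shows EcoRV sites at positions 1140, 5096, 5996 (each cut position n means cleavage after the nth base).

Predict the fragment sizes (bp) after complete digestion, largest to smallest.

3956, 2138, 1140, 900 bp

Linear molecule, 3 cuts → 4 fragments:
  1140 − 0 = 1140 bp
  5096 − 1140 = 3956 bp
  5996 − 5096 = 900 bp
  8134 − 5996 = 2138 bp
Sorted largest to smallest: 3956, 2138, 1140, 900 bp.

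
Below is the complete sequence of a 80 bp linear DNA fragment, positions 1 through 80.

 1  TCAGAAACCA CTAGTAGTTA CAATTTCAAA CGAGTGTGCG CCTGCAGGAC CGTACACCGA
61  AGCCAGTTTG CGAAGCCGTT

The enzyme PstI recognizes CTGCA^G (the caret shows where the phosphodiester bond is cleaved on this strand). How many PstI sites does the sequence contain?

1

CTGCAG occurs starting at position 42.
PstI cuts at 1 site.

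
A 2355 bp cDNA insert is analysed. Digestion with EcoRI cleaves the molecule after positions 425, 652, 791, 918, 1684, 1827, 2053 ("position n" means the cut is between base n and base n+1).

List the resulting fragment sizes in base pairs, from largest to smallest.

766, 425, 302, 227, 226, 143, 139, 127 bp

Linear molecule, 7 cuts → 8 fragments:
  425 − 0 = 425 bp
  652 − 425 = 227 bp
  791 − 652 = 139 bp
  918 − 791 = 127 bp
  1684 − 918 = 766 bp
  1827 − 1684 = 143 bp
  2053 − 1827 = 226 bp
  2355 − 2053 = 302 bp
Sorted largest to smallest: 766, 425, 302, 227, 226, 143, 139, 127 bp.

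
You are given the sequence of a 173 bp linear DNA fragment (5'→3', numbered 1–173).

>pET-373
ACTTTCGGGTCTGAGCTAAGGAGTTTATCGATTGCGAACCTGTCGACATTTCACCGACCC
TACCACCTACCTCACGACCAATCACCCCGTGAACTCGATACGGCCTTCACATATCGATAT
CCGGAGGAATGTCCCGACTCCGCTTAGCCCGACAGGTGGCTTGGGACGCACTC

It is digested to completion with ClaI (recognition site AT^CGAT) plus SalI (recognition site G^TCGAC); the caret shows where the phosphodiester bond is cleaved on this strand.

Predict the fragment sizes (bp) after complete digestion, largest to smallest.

ClaI sites (ATCGAT) start at positions 27, 113.
ClaI cuts after base 2 of each site, so after positions 28, 114.
The SalI site (GTCGAC) starts at position 42.
SalI cuts after the first base of each site, so after position 42.
Combined cut positions: 28, 42, 114.
Linear molecule, 3 cuts → 4 fragments:
  1–28 → 28 bp
  29–42 → 14 bp
  43–114 → 72 bp
  115–173 → 59 bp
Sorted largest to smallest: 72, 59, 28, 14 bp.

72, 59, 28, 14 bp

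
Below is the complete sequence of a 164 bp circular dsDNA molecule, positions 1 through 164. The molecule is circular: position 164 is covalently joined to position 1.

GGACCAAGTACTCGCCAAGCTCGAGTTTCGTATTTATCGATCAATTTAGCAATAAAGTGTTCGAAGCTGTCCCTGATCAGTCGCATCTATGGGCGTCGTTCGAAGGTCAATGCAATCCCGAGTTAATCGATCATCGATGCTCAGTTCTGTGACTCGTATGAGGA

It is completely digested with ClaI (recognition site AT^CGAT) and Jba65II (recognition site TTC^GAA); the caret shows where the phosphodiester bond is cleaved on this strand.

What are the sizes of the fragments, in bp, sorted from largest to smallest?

ClaI sites (ATCGAT) start at positions 36, 126, 133.
ClaI cuts after base 2 of each site, so after positions 37, 127, 134.
Jba65II sites (TTCGAA) start at positions 60, 99.
Jba65II cuts after base 3 of each site, so after positions 62, 101.
Combined cut positions: 37, 62, 101, 127, 134.
Circular molecule, 5 cuts → 5 fragments:
  38–62 → 25 bp
  63–101 → 39 bp
  102–127 → 26 bp
  128–134 → 7 bp
  135–164 then 1–37 → 30 + 37 = 67 bp
Sorted largest to smallest: 67, 39, 26, 25, 7 bp.

67, 39, 26, 25, 7 bp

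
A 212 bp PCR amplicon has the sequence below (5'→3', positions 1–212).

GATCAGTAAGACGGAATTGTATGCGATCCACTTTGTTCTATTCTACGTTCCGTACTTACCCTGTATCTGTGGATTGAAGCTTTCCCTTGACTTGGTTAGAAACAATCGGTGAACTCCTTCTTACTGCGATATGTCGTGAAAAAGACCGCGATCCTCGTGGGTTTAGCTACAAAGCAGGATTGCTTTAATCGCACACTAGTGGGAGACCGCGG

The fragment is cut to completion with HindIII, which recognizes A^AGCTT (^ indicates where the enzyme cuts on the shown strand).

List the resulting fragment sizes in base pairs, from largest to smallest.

The HindIII site (AAGCTT) starts at position 77.
HindIII cuts after the first base of each site, so after position 77.
Linear molecule, 1 cut → 2 fragments:
  1–77 → 77 bp
  78–212 → 135 bp
Sorted largest to smallest: 135, 77 bp.

135, 77 bp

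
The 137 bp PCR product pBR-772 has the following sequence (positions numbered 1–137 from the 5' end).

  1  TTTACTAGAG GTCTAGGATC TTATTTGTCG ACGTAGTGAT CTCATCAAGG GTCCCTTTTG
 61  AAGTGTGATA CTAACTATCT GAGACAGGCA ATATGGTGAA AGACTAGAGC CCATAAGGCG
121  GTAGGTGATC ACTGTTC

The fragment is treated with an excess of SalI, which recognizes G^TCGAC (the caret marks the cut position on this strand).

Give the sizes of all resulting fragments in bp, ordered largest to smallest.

The SalI site (GTCGAC) starts at position 27.
SalI cuts after the first base of each site, so after position 27.
Linear molecule, 1 cut → 2 fragments:
  1–27 → 27 bp
  28–137 → 110 bp
Sorted largest to smallest: 110, 27 bp.

110, 27 bp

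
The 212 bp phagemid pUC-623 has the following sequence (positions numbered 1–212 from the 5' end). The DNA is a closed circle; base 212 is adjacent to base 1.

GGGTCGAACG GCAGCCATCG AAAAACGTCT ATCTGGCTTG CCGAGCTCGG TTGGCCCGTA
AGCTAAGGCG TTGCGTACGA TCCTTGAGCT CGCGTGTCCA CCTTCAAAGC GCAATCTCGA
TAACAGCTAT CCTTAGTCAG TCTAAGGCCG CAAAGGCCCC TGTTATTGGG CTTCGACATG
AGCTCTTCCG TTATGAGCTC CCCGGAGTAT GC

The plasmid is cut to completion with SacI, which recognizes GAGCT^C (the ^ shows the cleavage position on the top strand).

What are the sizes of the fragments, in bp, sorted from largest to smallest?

SacI sites (GAGCTC) start at positions 43, 86, 180, 195.
SacI cuts after base 5 of each site (before the last base), so after positions 47, 90, 184, 199.
Circular molecule, 4 cuts → 4 fragments:
  48–90 → 43 bp
  91–184 → 94 bp
  185–199 → 15 bp
  200–212 then 1–47 → 13 + 47 = 60 bp
Sorted largest to smallest: 94, 60, 43, 15 bp.

94, 60, 43, 15 bp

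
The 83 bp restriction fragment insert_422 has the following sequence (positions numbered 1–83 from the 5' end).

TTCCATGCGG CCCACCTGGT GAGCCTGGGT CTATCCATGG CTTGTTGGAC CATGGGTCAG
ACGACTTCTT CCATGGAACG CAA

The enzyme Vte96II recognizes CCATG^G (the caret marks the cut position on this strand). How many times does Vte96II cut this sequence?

CCATGG occurs starting at positions 35, 50, 71.
Vte96II cuts at 3 sites.

3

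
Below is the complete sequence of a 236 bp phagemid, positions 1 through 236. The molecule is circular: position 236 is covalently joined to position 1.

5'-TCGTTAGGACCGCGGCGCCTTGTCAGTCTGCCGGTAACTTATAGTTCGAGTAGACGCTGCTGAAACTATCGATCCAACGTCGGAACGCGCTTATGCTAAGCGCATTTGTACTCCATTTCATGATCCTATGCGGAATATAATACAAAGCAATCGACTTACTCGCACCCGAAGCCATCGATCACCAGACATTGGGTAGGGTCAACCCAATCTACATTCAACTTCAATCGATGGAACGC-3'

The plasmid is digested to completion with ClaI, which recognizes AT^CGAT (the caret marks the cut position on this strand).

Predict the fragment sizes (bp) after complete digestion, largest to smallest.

ClaI sites (ATCGAT) start at positions 68, 174, 224.
ClaI cuts after base 2 of each site, so after positions 69, 175, 225.
Circular molecule, 3 cuts → 3 fragments:
  70–175 → 106 bp
  176–225 → 50 bp
  226–236 then 1–69 → 11 + 69 = 80 bp
Sorted largest to smallest: 106, 80, 50 bp.

106, 80, 50 bp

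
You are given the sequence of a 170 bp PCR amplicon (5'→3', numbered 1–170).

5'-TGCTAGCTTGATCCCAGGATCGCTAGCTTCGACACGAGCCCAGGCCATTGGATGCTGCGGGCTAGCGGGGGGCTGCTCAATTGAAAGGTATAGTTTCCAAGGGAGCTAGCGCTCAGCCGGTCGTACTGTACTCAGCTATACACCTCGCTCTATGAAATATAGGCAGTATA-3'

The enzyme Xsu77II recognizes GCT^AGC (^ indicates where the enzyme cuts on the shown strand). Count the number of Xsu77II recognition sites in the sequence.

4

GCTAGC occurs starting at positions 2, 22, 61, 105.
Xsu77II cuts at 4 sites.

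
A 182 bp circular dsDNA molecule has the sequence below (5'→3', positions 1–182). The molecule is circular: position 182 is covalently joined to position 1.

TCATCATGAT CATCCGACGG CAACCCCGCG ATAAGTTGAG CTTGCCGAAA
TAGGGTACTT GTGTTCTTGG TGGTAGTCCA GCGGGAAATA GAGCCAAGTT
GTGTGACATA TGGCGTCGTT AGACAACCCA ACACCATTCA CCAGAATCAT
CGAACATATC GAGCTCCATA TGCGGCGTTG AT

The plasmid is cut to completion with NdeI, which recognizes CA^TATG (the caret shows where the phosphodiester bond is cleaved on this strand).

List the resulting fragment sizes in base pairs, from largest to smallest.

122, 60 bp

NdeI sites (CATATG) start at positions 107, 167.
NdeI cuts after base 2 of each site, so after positions 108, 168.
Circular molecule, 2 cuts → 2 fragments:
  109–168 → 60 bp
  169–182 then 1–108 → 14 + 108 = 122 bp
Sorted largest to smallest: 122, 60 bp.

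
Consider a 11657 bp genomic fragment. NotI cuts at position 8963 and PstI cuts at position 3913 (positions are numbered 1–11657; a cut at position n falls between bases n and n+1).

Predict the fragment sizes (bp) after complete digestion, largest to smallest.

Combined cut positions (sorted): 3913, 8963.
Linear molecule, 2 cuts → 3 fragments:
  3913 − 0 = 3913 bp
  8963 − 3913 = 5050 bp
  11657 − 8963 = 2694 bp
Sorted largest to smallest: 5050, 3913, 2694 bp.

5050, 3913, 2694 bp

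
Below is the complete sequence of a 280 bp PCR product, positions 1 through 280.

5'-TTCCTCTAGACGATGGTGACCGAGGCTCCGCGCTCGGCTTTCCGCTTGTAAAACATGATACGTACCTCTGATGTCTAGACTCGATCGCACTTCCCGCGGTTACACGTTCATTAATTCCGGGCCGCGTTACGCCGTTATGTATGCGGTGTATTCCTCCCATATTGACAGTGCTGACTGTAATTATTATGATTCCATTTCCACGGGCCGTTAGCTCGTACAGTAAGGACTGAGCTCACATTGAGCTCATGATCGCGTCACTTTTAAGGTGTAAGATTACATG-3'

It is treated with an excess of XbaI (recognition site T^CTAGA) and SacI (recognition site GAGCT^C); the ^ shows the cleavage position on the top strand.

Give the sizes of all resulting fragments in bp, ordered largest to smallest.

159, 69, 36, 11, 5 bp

XbaI sites (TCTAGA) start at positions 5, 74.
XbaI cuts after the first base of each site, so after positions 5, 74.
SacI sites (GAGCTC) start at positions 229, 240.
SacI cuts after base 5 of each site (before the last base), so after positions 233, 244.
Combined cut positions: 5, 74, 233, 244.
Linear molecule, 4 cuts → 5 fragments:
  1–5 → 5 bp
  6–74 → 69 bp
  75–233 → 159 bp
  234–244 → 11 bp
  245–280 → 36 bp
Sorted largest to smallest: 159, 69, 36, 11, 5 bp.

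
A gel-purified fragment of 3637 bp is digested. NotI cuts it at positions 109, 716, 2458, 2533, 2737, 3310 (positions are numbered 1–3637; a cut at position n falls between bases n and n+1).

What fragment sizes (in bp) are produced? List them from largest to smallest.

1742, 607, 573, 327, 204, 109, 75 bp

Linear molecule, 6 cuts → 7 fragments:
  109 − 0 = 109 bp
  716 − 109 = 607 bp
  2458 − 716 = 1742 bp
  2533 − 2458 = 75 bp
  2737 − 2533 = 204 bp
  3310 − 2737 = 573 bp
  3637 − 3310 = 327 bp
Sorted largest to smallest: 1742, 607, 573, 327, 204, 109, 75 bp.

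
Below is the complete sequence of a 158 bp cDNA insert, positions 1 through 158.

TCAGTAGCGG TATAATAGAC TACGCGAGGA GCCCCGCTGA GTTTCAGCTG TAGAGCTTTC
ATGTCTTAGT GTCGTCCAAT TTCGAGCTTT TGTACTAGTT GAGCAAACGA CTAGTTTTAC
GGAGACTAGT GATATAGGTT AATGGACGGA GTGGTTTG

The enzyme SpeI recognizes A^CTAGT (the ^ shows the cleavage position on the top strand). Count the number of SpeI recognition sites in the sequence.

3

ACTAGT occurs starting at positions 94, 110, 125.
SpeI cuts at 3 sites.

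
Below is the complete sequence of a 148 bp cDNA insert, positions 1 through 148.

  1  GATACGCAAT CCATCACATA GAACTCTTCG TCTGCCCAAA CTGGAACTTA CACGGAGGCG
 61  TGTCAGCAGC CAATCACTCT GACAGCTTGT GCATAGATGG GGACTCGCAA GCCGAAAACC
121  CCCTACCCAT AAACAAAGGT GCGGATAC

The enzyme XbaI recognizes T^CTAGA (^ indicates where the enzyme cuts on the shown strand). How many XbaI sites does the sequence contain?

No occurrence of TCTAGA is present in the sequence.
XbaI does not cut: 0 sites.

0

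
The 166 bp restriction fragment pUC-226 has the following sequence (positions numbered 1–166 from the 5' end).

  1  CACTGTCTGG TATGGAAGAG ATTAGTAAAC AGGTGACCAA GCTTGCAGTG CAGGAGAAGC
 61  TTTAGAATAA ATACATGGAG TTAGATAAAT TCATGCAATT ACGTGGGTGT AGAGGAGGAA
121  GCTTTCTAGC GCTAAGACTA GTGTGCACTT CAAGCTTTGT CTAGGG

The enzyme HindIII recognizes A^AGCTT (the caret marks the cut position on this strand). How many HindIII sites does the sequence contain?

AAGCTT occurs starting at positions 39, 57, 119, 152.
HindIII cuts at 4 sites.

4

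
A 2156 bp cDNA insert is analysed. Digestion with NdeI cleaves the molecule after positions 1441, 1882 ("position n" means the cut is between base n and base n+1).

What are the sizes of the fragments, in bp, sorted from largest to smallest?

1441, 441, 274 bp

Linear molecule, 2 cuts → 3 fragments:
  1441 − 0 = 1441 bp
  1882 − 1441 = 441 bp
  2156 − 1882 = 274 bp
Sorted largest to smallest: 1441, 441, 274 bp.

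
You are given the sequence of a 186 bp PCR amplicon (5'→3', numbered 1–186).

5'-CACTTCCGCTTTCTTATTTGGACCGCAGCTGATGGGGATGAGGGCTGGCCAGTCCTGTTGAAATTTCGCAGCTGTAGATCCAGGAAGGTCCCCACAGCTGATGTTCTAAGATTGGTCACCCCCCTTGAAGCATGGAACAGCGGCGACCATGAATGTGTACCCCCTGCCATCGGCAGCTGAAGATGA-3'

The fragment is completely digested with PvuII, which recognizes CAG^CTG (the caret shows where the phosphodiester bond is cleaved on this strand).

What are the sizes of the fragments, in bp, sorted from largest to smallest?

PvuII sites (CAGCTG) start at positions 26, 69, 95, 174.
PvuII cuts after base 3 of each site, so after positions 28, 71, 97, 176.
Linear molecule, 4 cuts → 5 fragments:
  1–28 → 28 bp
  29–71 → 43 bp
  72–97 → 26 bp
  98–176 → 79 bp
  177–186 → 10 bp
Sorted largest to smallest: 79, 43, 28, 26, 10 bp.

79, 43, 28, 26, 10 bp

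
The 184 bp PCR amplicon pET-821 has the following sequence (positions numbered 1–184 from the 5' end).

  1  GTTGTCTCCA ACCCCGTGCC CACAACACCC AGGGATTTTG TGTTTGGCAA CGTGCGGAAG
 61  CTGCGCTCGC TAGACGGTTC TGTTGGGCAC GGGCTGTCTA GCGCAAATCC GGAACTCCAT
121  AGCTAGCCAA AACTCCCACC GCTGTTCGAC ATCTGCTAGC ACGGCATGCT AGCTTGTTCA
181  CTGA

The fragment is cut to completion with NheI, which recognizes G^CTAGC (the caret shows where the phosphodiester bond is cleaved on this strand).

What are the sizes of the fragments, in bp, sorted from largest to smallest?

122, 33, 16, 13 bp

NheI sites (GCTAGC) start at positions 122, 155, 168.
NheI cuts after the first base of each site, so after positions 122, 155, 168.
Linear molecule, 3 cuts → 4 fragments:
  1–122 → 122 bp
  123–155 → 33 bp
  156–168 → 13 bp
  169–184 → 16 bp
Sorted largest to smallest: 122, 33, 16, 13 bp.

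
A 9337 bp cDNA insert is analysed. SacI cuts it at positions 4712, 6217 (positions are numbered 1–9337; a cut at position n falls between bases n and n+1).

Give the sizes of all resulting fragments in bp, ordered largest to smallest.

Linear molecule, 2 cuts → 3 fragments:
  4712 − 0 = 4712 bp
  6217 − 4712 = 1505 bp
  9337 − 6217 = 3120 bp
Sorted largest to smallest: 4712, 3120, 1505 bp.

4712, 3120, 1505 bp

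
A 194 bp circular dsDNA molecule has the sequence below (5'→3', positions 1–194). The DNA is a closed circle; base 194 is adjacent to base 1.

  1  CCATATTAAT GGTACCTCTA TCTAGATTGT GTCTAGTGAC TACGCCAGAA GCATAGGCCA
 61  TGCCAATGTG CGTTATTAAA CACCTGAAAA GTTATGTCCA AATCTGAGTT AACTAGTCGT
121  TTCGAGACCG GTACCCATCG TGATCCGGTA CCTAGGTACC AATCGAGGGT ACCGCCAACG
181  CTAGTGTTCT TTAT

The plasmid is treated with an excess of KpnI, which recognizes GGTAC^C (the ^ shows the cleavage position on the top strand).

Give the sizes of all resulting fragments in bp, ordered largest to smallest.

119, 37, 17, 13, 8 bp

KpnI sites (GGTACC) start at positions 11, 130, 147, 155, 168.
KpnI cuts after base 5 of each site (before the last base), so after positions 15, 134, 151, 159, 172.
Circular molecule, 5 cuts → 5 fragments:
  16–134 → 119 bp
  135–151 → 17 bp
  152–159 → 8 bp
  160–172 → 13 bp
  173–194 then 1–15 → 22 + 15 = 37 bp
Sorted largest to smallest: 119, 37, 17, 13, 8 bp.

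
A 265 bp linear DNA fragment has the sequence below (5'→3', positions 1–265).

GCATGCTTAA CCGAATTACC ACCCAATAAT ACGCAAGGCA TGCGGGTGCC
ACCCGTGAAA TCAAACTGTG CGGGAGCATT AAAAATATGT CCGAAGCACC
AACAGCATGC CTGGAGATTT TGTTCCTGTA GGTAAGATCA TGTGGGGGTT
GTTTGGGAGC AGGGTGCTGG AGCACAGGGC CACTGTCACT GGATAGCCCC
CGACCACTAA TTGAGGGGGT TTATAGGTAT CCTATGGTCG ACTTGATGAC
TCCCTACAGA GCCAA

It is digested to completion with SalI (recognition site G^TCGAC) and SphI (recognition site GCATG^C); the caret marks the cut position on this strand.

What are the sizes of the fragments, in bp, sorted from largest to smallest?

The SalI site (GTCGAC) starts at position 237.
SalI cuts after the first base of each site, so after position 237.
SphI sites (GCATGC) start at positions 1, 38, 105.
SphI cuts after base 5 of each site (before the last base), so after positions 5, 42, 109.
Combined cut positions: 5, 42, 109, 237.
Linear molecule, 4 cuts → 5 fragments:
  1–5 → 5 bp
  6–42 → 37 bp
  43–109 → 67 bp
  110–237 → 128 bp
  238–265 → 28 bp
Sorted largest to smallest: 128, 67, 37, 28, 5 bp.

128, 67, 37, 28, 5 bp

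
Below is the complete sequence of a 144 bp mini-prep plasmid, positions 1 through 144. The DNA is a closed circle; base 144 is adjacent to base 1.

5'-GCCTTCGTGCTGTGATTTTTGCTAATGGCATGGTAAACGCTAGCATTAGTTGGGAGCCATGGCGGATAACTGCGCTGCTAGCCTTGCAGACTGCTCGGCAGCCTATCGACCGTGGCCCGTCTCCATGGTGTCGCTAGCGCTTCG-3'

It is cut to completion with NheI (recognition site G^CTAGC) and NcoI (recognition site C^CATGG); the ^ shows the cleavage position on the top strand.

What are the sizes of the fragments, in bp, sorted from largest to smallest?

NheI sites (GCTAGC) start at positions 39, 77, 133.
NheI cuts after the first base of each site, so after positions 39, 77, 133.
NcoI sites (CCATGG) start at positions 57, 123.
NcoI cuts after the first base of each site, so after positions 57, 123.
Combined cut positions: 39, 57, 77, 123, 133.
Circular molecule, 5 cuts → 5 fragments:
  40–57 → 18 bp
  58–77 → 20 bp
  78–123 → 46 bp
  124–133 → 10 bp
  134–144 then 1–39 → 11 + 39 = 50 bp
Sorted largest to smallest: 50, 46, 20, 18, 10 bp.

50, 46, 20, 18, 10 bp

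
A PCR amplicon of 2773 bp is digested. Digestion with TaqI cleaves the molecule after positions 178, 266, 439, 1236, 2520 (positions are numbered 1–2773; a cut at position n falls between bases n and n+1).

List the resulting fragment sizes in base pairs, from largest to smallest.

Linear molecule, 5 cuts → 6 fragments:
  178 − 0 = 178 bp
  266 − 178 = 88 bp
  439 − 266 = 173 bp
  1236 − 439 = 797 bp
  2520 − 1236 = 1284 bp
  2773 − 2520 = 253 bp
Sorted largest to smallest: 1284, 797, 253, 178, 173, 88 bp.

1284, 797, 253, 178, 173, 88 bp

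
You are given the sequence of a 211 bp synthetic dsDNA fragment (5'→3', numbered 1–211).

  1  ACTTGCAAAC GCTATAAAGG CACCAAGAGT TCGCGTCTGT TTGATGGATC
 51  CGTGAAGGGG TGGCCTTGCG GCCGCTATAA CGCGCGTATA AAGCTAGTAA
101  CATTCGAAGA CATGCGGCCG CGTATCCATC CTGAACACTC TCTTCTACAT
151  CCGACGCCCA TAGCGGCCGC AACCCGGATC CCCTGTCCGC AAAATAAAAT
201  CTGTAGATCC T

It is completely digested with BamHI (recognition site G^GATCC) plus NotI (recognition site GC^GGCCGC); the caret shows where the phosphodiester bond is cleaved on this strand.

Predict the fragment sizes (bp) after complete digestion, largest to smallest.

49, 46, 46, 35, 23, 12 bp

BamHI sites (GGATCC) start at positions 46, 176.
BamHI cuts after the first base of each site, so after positions 46, 176.
NotI sites (GCGGCCGC) start at positions 68, 114, 163.
NotI cuts after base 2 of each site, so after positions 69, 115, 164.
Combined cut positions: 46, 69, 115, 164, 176.
Linear molecule, 5 cuts → 6 fragments:
  1–46 → 46 bp
  47–69 → 23 bp
  70–115 → 46 bp
  116–164 → 49 bp
  165–176 → 12 bp
  177–211 → 35 bp
Sorted largest to smallest: 49, 46, 46, 35, 23, 12 bp.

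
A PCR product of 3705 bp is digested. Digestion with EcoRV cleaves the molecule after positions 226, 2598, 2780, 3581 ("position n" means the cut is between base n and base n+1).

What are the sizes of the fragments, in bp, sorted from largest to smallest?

Linear molecule, 4 cuts → 5 fragments:
  226 − 0 = 226 bp
  2598 − 226 = 2372 bp
  2780 − 2598 = 182 bp
  3581 − 2780 = 801 bp
  3705 − 3581 = 124 bp
Sorted largest to smallest: 2372, 801, 226, 182, 124 bp.

2372, 801, 226, 182, 124 bp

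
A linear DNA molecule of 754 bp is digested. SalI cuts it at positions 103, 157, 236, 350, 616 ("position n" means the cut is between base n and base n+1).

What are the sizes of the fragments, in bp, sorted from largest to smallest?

266, 138, 114, 103, 79, 54 bp

Linear molecule, 5 cuts → 6 fragments:
  103 − 0 = 103 bp
  157 − 103 = 54 bp
  236 − 157 = 79 bp
  350 − 236 = 114 bp
  616 − 350 = 266 bp
  754 − 616 = 138 bp
Sorted largest to smallest: 266, 138, 114, 103, 79, 54 bp.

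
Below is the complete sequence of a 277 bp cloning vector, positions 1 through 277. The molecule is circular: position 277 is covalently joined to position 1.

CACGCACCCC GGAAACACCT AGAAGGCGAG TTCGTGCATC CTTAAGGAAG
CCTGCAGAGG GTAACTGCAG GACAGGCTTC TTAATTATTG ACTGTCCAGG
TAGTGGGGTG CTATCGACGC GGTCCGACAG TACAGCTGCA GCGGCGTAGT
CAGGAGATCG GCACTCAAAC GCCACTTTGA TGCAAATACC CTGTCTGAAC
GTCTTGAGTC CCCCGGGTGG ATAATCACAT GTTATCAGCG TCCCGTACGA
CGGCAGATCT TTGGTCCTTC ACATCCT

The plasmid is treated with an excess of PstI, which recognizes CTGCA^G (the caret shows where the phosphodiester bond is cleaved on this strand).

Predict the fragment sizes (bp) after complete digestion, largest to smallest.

PstI sites (CTGCAG) start at positions 52, 65, 136.
PstI cuts after base 5 of each site (before the last base), so after positions 56, 69, 140.
Circular molecule, 3 cuts → 3 fragments:
  57–69 → 13 bp
  70–140 → 71 bp
  141–277 then 1–56 → 137 + 56 = 193 bp
Sorted largest to smallest: 193, 71, 13 bp.

193, 71, 13 bp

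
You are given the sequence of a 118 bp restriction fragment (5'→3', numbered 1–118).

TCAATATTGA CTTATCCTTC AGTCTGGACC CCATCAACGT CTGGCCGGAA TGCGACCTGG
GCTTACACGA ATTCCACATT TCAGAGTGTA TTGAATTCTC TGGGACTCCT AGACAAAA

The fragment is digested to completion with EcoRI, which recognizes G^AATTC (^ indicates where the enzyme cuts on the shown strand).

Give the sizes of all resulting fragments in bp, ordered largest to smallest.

69, 25, 24 bp

EcoRI sites (GAATTC) start at positions 69, 93.
EcoRI cuts after the first base of each site, so after positions 69, 93.
Linear molecule, 2 cuts → 3 fragments:
  1–69 → 69 bp
  70–93 → 24 bp
  94–118 → 25 bp
Sorted largest to smallest: 69, 25, 24 bp.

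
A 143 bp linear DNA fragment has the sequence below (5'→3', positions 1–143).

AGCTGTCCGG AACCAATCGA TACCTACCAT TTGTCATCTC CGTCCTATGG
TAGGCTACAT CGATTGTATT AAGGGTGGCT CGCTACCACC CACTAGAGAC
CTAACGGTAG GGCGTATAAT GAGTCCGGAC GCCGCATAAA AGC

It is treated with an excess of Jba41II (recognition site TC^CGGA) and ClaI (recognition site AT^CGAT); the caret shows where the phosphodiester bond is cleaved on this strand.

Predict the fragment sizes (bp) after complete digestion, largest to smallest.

65, 43, 18, 10, 7 bp

Jba41II sites (TCCGGA) start at positions 6, 124.
Jba41II cuts after base 2 of each site, so after positions 7, 125.
ClaI sites (ATCGAT) start at positions 16, 59.
ClaI cuts after base 2 of each site, so after positions 17, 60.
Combined cut positions: 7, 17, 60, 125.
Linear molecule, 4 cuts → 5 fragments:
  1–7 → 7 bp
  8–17 → 10 bp
  18–60 → 43 bp
  61–125 → 65 bp
  126–143 → 18 bp
Sorted largest to smallest: 65, 43, 18, 10, 7 bp.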